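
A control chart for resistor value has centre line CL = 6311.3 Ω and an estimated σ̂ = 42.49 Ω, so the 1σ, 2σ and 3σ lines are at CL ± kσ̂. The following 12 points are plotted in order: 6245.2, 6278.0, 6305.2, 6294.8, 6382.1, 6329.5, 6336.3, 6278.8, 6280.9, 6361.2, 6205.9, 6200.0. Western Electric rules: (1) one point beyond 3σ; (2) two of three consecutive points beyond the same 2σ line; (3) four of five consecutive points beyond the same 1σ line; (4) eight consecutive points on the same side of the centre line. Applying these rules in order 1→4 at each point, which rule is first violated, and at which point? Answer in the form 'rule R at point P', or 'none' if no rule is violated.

Zone of each point (C = within 1σ̂, B = 1σ̂–2σ̂, A = 2σ̂–3σ̂, * = beyond 3σ̂; sign = side of CL): 1:-B, 2:-C, 3:-C, 4:-C, 5:+B, 6:+C, 7:+C, 8:-C, 9:-C, 10:+B, 11:-A, 12:-A
Rule 2 (two of three consecutive points beyond the same 2σ limit) is satisfied at point 12.

rule 2 at point 12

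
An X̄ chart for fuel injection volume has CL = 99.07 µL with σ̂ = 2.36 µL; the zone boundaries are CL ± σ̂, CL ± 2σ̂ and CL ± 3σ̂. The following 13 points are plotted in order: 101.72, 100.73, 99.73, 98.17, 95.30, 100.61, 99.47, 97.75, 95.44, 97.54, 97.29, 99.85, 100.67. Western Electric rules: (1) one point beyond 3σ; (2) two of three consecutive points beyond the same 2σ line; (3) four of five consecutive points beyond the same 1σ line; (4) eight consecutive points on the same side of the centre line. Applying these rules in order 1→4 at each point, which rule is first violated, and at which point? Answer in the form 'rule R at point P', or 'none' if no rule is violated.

Zone of each point (C = within 1σ̂, B = 1σ̂–2σ̂, A = 2σ̂–3σ̂, * = beyond 3σ̂; sign = side of CL): 1:+B, 2:+C, 3:+C, 4:-C, 5:-B, 6:+C, 7:+C, 8:-C, 9:-B, 10:-C, 11:-C, 12:+C, 13:+C
No rule fires across all 13 points.

none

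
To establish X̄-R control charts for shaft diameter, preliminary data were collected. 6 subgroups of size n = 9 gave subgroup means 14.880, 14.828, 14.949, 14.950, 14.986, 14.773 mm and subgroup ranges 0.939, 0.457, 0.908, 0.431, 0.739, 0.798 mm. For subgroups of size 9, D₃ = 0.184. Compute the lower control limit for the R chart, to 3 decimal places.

0.131

R̄ = (0.939 + 0.457 + 0.908 + 0.431 + 0.739 + 0.798) / 6 = 4.2720 / 6 = 0.7120
LCL_R = D₃·R̄ = 0.184 × 0.7120 = 0.1310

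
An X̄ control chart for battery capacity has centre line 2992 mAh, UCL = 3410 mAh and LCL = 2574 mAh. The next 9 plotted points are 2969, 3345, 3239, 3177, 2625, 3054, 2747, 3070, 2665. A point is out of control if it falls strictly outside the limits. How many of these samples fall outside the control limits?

All 9 points lie within [2574, 3410].

0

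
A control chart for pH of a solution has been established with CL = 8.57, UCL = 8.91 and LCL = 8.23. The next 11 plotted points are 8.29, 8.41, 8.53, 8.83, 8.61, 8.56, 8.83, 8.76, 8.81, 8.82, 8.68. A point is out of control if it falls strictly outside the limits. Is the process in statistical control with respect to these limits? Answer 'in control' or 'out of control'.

All 11 points lie within [8.23, 8.91].

in control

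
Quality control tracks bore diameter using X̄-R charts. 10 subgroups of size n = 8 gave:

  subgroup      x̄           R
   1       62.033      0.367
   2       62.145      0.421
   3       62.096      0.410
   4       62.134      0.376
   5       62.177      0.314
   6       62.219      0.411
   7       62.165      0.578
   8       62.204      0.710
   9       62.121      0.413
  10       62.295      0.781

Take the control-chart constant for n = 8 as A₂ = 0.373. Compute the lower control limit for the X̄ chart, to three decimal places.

X̄̄ = (62.033 + 62.145 + 62.096 + 62.134 + 62.177 + 62.219 + 62.165 + 62.204 + 62.121 + 62.295) / 10 = 621.5890 / 10 = 62.1589
R̄ = (0.367 + 0.421 + 0.410 + 0.376 + 0.314 + 0.411 + 0.578 + 0.710 + 0.413 + 0.781) / 10 = 4.7810 / 10 = 0.4781
LCL = X̄̄ − A₂·R̄ = 62.1589 − 0.373 × 0.4781 = 61.9806

61.981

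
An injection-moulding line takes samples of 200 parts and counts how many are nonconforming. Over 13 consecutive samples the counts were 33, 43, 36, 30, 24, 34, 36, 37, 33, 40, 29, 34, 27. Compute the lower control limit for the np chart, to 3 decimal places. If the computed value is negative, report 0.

17.688

p̄ = Σdᵢ / (k·n) = 436 / (13 × 200) = 0.16769
LCL = np̄ − 3·√(np̄(1−p̄)) = 33.5385 − 3 × 5.2834 = 17.6883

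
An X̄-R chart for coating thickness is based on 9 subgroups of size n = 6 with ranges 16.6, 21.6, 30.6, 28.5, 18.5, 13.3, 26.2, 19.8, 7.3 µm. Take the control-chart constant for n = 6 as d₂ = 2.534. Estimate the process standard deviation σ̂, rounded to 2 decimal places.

R̄ = (16.6 + 21.6 + 30.6 + 28.5 + 18.5 + 13.3 + 26.2 + 19.8 + 7.3) / 9 = 20.2667
σ̂ = R̄ / d₂ = 20.2667 / 2.534 = 7.9979

8.00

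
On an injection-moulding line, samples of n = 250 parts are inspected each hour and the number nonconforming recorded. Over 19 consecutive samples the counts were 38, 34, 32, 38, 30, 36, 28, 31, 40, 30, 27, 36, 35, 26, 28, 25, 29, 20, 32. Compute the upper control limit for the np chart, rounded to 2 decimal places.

47.02

p̄ = Σdᵢ / (k·n) = 595 / (19 × 250) = 0.12526
UCL = np̄ + 3·√(np̄(1−p̄)) = 31.3158 + 3 × √(31.3158×0.87474) = 31.3158 + 3 × 5.2338 = 47.0173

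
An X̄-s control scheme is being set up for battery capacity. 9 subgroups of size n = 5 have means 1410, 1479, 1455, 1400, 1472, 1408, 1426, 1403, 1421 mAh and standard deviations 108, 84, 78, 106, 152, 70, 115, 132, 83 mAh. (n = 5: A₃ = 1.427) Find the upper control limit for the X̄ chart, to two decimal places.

1577.58

X̄̄ = (1410 + 1479 + 1455 + 1400 + 1472 + 1408 + 1426 + 1403 + 1421) / 9 = 1430.4444
s̄ = (108 + 84 + 78 + 106 + 152 + 70 + 115 + 132 + 83) / 9 = 103.1111
UCL = X̄̄ + A₃·s̄ = 1430.4444 + 1.427 × 103.1111 = 1577.5840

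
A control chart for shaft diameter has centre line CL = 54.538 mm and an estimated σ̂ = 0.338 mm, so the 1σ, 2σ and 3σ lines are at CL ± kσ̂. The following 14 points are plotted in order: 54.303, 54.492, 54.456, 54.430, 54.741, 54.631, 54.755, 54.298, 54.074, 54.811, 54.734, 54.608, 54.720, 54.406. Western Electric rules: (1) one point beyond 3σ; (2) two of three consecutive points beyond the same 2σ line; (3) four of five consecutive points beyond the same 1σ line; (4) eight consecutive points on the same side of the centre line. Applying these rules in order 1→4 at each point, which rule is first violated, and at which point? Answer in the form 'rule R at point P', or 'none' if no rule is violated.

none

Zone of each point (C = within 1σ̂, B = 1σ̂–2σ̂, A = 2σ̂–3σ̂, * = beyond 3σ̂; sign = side of CL): 1:-C, 2:-C, 3:-C, 4:-C, 5:+C, 6:+C, 7:+C, 8:-C, 9:-B, 10:+C, 11:+C, 12:+C, 13:+C, 14:-C
No rule fires across all 14 points.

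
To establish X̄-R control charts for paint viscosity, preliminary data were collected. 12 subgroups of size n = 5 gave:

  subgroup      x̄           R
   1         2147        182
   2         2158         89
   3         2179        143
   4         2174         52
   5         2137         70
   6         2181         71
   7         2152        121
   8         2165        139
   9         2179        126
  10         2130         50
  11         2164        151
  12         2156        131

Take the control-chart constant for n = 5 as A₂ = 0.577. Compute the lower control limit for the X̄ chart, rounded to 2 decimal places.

2096.46

X̄̄ = (2147 + 2158 + 2179 + 2174 + 2137 + 2181 + 2152 + 2165 + 2179 + 2130 + 2164 + 2156) / 12 = 25922.0000 / 12 = 2160.1667
R̄ = (182 + 89 + 143 + 52 + 70 + 71 + 121 + 139 + 126 + 50 + 151 + 131) / 12 = 1325.0000 / 12 = 110.4167
LCL = X̄̄ − A₂·R̄ = 2160.1667 − 0.577 × 110.4167 = 2096.4562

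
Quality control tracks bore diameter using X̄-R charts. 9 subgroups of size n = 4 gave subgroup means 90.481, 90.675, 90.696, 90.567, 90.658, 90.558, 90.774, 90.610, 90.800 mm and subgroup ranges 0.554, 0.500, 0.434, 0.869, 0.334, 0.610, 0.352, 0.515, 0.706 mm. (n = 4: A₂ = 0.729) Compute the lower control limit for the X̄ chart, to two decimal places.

90.25

X̄̄ = (90.481 + 90.675 + 90.696 + 90.567 + 90.658 + 90.558 + 90.774 + 90.610 + 90.800) / 9 = 815.8190 / 9 = 90.6466
R̄ = (0.554 + 0.500 + 0.434 + 0.869 + 0.334 + 0.610 + 0.352 + 0.515 + 0.706) / 9 = 4.8740 / 9 = 0.5416
LCL = X̄̄ − A₂·R̄ = 90.6466 − 0.729 × 0.5416 = 90.2518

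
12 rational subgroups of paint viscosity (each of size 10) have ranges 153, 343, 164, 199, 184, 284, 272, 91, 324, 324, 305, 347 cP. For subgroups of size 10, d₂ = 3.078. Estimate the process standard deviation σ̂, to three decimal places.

R̄ = (153 + 343 + 164 + 199 + 184 + 284 + 272 + 91 + 324 + 324 + 305 + 347) / 12 = 249.1667
σ̂ = R̄ / d₂ = 249.1667 / 3.078 = 80.9508

80.951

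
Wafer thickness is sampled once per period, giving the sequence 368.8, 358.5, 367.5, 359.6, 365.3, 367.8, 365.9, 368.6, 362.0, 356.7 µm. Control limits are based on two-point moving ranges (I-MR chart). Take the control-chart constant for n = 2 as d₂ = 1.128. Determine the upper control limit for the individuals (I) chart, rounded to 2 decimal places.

379.41

X̄ = (368.8 + 358.5 + 367.5 + 359.6 + 365.3 + 367.8 + 365.9 + 368.6 + 362.0 + 356.7) / 10 = 364.0700
Moving ranges: 10.3, 9.0, 7.9, 5.7, 2.5, 1.9, 2.7, 6.6, 5.3; M̄R̄ = 51.9000 / 9 = 5.7667
UCL = X̄ + 3·M̄R̄/d₂ = 364.0700 + 3 × 5.7667 / 1.128 = 379.4069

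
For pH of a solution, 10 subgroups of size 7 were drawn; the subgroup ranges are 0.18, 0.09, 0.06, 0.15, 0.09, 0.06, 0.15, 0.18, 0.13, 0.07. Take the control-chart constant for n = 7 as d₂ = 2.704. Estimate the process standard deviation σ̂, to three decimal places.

0.043

R̄ = (0.18 + 0.09 + 0.06 + 0.15 + 0.09 + 0.06 + 0.15 + 0.18 + 0.13 + 0.07) / 10 = 0.1160
σ̂ = R̄ / d₂ = 0.1160 / 2.704 = 0.0429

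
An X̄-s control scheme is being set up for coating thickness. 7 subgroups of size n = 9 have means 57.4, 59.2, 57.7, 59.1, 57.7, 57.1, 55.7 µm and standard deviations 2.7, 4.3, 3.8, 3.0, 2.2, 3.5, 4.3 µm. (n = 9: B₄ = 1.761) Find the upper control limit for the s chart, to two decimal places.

5.99

s̄ = (2.7 + 4.3 + 3.8 + 3.0 + 2.2 + 3.5 + 4.3) / 7 = 3.4000
UCL_s = B₄·s̄ = 1.761 × 3.4000 = 5.9874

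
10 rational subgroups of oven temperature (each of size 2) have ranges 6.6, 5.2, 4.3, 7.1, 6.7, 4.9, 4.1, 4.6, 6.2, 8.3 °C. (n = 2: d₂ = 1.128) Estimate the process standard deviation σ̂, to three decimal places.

R̄ = (6.6 + 5.2 + 4.3 + 7.1 + 6.7 + 4.9 + 4.1 + 4.6 + 6.2 + 8.3) / 10 = 5.8000
σ̂ = R̄ / d₂ = 5.8000 / 1.128 = 5.1418

5.142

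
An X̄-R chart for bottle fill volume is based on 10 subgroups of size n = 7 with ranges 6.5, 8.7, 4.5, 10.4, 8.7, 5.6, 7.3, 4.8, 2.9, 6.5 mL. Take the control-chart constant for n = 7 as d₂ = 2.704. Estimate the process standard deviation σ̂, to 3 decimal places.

R̄ = (6.5 + 8.7 + 4.5 + 10.4 + 8.7 + 5.6 + 7.3 + 4.8 + 2.9 + 6.5) / 10 = 6.5900
σ̂ = R̄ / d₂ = 6.5900 / 2.704 = 2.4371

2.437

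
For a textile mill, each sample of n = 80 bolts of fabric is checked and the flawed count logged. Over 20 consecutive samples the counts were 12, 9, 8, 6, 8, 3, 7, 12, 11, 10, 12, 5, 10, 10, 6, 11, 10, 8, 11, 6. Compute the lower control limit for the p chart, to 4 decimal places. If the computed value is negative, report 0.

0.0047

p̄ = Σdᵢ / (k·n) = 175 / (20 × 80) = 0.10938
LCL = p̄ − 3·√(p̄(1−p̄)/n) = 0.10938 − 3 × 0.03489 = 0.00469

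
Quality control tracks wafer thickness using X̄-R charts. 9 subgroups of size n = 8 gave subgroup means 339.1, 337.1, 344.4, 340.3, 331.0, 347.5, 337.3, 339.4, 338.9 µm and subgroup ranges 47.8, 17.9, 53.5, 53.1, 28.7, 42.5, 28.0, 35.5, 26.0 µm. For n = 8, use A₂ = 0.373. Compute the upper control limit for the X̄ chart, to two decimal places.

X̄̄ = (339.1 + 337.1 + 344.4 + 340.3 + 331.0 + 347.5 + 337.3 + 339.4 + 338.9) / 9 = 3055.0000 / 9 = 339.4444
R̄ = (47.8 + 17.9 + 53.5 + 53.1 + 28.7 + 42.5 + 28.0 + 35.5 + 26.0) / 9 = 333.0000 / 9 = 37.0000
UCL = X̄̄ + A₂·R̄ = 339.4444 + 0.373 × 37.0000 = 353.2454

353.25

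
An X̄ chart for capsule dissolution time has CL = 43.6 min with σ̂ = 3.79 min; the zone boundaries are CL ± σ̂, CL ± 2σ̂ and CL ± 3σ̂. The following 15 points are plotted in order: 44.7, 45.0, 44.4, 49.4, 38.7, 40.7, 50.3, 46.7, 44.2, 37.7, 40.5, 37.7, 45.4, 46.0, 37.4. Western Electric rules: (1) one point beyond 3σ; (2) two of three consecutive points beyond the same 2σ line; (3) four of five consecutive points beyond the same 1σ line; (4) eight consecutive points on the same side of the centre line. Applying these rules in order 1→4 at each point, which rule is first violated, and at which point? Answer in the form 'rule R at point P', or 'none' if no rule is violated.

Zone of each point (C = within 1σ̂, B = 1σ̂–2σ̂, A = 2σ̂–3σ̂, * = beyond 3σ̂; sign = side of CL): 1:+C, 2:+C, 3:+C, 4:+B, 5:-B, 6:-C, 7:+B, 8:+C, 9:+C, 10:-B, 11:-C, 12:-B, 13:+C, 14:+C, 15:-B
No rule fires across all 15 points.

none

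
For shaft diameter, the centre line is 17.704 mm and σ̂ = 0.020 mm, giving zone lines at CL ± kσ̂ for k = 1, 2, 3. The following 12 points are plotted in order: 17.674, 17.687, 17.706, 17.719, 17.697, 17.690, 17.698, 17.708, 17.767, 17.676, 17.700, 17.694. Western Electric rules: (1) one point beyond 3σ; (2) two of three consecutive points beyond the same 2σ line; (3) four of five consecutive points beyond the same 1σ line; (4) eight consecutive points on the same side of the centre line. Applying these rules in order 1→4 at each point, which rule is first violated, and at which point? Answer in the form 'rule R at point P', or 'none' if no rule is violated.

rule 1 at point 9

Zone of each point (C = within 1σ̂, B = 1σ̂–2σ̂, A = 2σ̂–3σ̂, * = beyond 3σ̂; sign = side of CL): 1:-B, 2:-C, 3:+C, 4:+C, 5:-C, 6:-C, 7:-C, 8:+C, 9:+*, 10:-B, 11:-C, 12:-C
Rule 1 (one point beyond the 3σ limits) is satisfied at point 9.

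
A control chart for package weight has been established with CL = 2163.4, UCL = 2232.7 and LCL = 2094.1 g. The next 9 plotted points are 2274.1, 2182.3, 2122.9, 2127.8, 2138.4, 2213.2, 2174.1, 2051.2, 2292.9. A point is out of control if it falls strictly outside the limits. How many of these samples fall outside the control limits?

3

Compare each point to [2094.1, 2232.7]: sample 1 = 2274.1 > UCL; sample 8 = 2051.2 < LCL; sample 9 = 2292.9 > UCL.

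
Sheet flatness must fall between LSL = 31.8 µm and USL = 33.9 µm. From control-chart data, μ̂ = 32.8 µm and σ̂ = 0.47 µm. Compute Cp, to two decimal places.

Cp = (USL − LSL) / (6σ̂) = (33.9 − 31.8) / (6 × 0.47) = 2.1000 / 2.8200 = 0.7447

0.74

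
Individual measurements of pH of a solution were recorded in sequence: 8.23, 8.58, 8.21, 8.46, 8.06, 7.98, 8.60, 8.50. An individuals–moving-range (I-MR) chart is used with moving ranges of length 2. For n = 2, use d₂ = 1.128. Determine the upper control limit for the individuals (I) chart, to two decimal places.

9.15

X̄ = (8.23 + 8.58 + 8.21 + 8.46 + 8.06 + 7.98 + 8.60 + 8.50) / 8 = 8.3275
Moving ranges: 0.35, 0.37, 0.25, 0.40, 0.08, 0.62, 0.10; M̄R̄ = 2.1700 / 7 = 0.3100
UCL = X̄ + 3·M̄R̄/d₂ = 8.3275 + 3 × 0.3100 / 1.128 = 9.1520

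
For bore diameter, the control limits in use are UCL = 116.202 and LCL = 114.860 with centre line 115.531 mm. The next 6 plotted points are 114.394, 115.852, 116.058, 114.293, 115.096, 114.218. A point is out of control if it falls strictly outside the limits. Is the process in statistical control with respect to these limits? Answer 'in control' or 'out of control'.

out of control

Compare each point to [114.860, 116.202]: sample 1 = 114.394 < LCL; sample 4 = 114.293 < LCL; sample 6 = 114.218 < LCL.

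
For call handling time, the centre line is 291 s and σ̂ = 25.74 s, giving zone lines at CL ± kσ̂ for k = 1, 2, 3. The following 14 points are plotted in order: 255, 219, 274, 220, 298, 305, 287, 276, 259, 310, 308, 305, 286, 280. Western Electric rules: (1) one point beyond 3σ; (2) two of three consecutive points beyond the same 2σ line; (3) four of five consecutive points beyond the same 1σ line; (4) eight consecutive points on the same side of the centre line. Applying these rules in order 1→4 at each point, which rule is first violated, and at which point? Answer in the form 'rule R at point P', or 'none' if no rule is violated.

Zone of each point (C = within 1σ̂, B = 1σ̂–2σ̂, A = 2σ̂–3σ̂, * = beyond 3σ̂; sign = side of CL): 1:-B, 2:-A, 3:-C, 4:-A, 5:+C, 6:+C, 7:-C, 8:-C, 9:-B, 10:+C, 11:+C, 12:+C, 13:-C, 14:-C
Rule 2 (two of three consecutive points beyond the same 2σ limit) is satisfied at point 4.

rule 2 at point 4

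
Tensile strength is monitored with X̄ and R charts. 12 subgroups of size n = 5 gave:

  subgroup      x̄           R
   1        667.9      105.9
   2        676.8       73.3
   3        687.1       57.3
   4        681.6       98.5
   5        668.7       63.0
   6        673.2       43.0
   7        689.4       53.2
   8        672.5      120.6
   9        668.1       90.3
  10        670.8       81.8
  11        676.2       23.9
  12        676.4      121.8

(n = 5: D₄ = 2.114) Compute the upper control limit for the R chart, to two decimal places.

R̄ = (105.9 + 73.3 + 57.3 + 98.5 + 63.0 + 43.0 + 53.2 + 120.6 + 90.3 + 81.8 + 23.9 + 121.8) / 12 = 932.6000 / 12 = 77.7167
UCL_R = D₄·R̄ = 2.114 × 77.7167 = 164.2930

164.29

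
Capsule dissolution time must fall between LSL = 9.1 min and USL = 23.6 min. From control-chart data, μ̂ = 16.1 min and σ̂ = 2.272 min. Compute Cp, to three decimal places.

1.064

Cp = (USL − LSL) / (6σ̂) = (23.6 − 9.1) / (6 × 2.272) = 14.5000 / 13.6320 = 1.0637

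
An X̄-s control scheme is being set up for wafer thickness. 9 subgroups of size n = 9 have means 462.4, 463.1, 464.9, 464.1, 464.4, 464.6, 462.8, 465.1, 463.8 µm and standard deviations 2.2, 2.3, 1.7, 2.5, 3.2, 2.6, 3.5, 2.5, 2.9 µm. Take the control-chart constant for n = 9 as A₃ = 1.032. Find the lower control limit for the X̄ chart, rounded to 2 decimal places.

461.23

X̄̄ = (462.4 + 463.1 + 464.9 + 464.1 + 464.4 + 464.6 + 462.8 + 465.1 + 463.8) / 9 = 463.9111
s̄ = (2.2 + 2.3 + 1.7 + 2.5 + 3.2 + 2.6 + 3.5 + 2.5 + 2.9) / 9 = 2.6000
LCL = X̄̄ − A₃·s̄ = 463.9111 − 1.032 × 2.6000 = 461.2279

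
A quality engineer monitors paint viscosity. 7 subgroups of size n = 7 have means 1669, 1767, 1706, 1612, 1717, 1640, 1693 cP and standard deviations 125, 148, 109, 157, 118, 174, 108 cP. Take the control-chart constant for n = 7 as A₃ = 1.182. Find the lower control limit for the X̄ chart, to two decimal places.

1527.73

X̄̄ = (1669 + 1767 + 1706 + 1612 + 1717 + 1640 + 1693) / 7 = 1686.2857
s̄ = (125 + 148 + 109 + 157 + 118 + 174 + 108) / 7 = 134.1429
LCL = X̄̄ − A₃·s̄ = 1686.2857 − 1.182 × 134.1429 = 1527.7289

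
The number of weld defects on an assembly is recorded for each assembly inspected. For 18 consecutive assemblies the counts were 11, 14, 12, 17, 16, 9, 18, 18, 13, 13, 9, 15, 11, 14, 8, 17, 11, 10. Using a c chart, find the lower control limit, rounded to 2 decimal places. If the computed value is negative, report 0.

2.25

c̄ = (11 + 14 + 12 + 17 + 16 + 9 + 18 + 18 + 13 + 13 + 9 + 15 + 11 + 14 + 8 + 17 + 11 + 10) / 18 = 236 / 18 = 13.1111
LCL = c̄ − 3√c̄ = 13.1111 − 3 × 3.6209 = 2.2483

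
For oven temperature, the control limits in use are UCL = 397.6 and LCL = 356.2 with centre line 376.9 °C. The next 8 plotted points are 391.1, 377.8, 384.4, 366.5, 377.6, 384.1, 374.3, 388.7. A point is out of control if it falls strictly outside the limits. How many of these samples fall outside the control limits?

All 8 points lie within [356.2, 397.6].

0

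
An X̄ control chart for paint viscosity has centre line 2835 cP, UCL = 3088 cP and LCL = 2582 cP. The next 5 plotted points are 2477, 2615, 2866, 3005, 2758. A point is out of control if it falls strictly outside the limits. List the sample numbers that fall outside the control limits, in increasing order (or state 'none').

1

Compare each point to [2582, 3088]: sample 1 = 2477 < LCL.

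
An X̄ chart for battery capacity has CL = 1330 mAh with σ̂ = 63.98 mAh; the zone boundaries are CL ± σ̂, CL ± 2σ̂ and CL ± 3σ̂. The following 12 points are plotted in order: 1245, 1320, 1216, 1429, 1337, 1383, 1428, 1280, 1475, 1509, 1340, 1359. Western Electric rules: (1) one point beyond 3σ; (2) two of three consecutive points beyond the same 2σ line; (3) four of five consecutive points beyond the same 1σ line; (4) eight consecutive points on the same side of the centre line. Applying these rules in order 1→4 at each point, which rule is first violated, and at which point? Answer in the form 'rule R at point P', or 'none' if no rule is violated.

rule 2 at point 10

Zone of each point (C = within 1σ̂, B = 1σ̂–2σ̂, A = 2σ̂–3σ̂, * = beyond 3σ̂; sign = side of CL): 1:-B, 2:-C, 3:-B, 4:+B, 5:+C, 6:+C, 7:+B, 8:-C, 9:+A, 10:+A, 11:+C, 12:+C
Rule 2 (two of three consecutive points beyond the same 2σ limit) is satisfied at point 10.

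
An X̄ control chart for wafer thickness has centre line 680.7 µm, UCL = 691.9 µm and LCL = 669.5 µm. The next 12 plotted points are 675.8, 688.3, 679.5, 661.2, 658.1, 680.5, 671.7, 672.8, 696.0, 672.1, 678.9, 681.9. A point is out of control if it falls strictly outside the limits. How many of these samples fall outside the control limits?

3

Compare each point to [669.5, 691.9]: sample 4 = 661.2 < LCL; sample 5 = 658.1 < LCL; sample 9 = 696.0 > UCL.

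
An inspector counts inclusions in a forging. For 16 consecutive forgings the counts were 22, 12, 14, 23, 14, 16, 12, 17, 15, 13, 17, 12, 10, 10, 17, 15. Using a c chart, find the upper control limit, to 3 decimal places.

c̄ = (22 + 12 + 14 + 23 + 14 + 16 + 12 + 17 + 15 + 13 + 17 + 12 + 10 + 10 + 17 + 15) / 16 = 239 / 16 = 14.9375
UCL = c̄ + 3√c̄ = 14.9375 + 3 × √14.9375 = 14.9375 + 3 × 3.8649 = 26.5322

26.532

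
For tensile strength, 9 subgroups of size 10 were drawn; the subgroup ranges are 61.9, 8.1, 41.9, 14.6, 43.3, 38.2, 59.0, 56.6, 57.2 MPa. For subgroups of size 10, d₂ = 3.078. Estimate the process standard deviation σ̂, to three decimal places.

13.746

R̄ = (61.9 + 8.1 + 41.9 + 14.6 + 43.3 + 38.2 + 59.0 + 56.6 + 57.2) / 9 = 42.3111
σ̂ = R̄ / d₂ = 42.3111 / 3.078 = 13.7463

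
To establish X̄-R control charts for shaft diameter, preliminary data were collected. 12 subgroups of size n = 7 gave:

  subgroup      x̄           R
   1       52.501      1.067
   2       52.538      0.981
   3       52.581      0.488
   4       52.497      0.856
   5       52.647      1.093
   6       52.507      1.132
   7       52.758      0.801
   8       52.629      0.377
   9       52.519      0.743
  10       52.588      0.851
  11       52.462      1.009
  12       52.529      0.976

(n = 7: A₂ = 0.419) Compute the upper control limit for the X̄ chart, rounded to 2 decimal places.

X̄̄ = (52.501 + 52.538 + 52.581 + 52.497 + 52.647 + 52.507 + 52.758 + 52.629 + 52.519 + 52.588 + 52.462 + 52.529) / 12 = 630.7560 / 12 = 52.5630
R̄ = (1.067 + 0.981 + 0.488 + 0.856 + 1.093 + 1.132 + 0.801 + 0.377 + 0.743 + 0.851 + 1.009 + 0.976) / 12 = 10.3740 / 12 = 0.8645
UCL = X̄̄ + A₂·R̄ = 52.5630 + 0.419 × 0.8645 = 52.9252

52.93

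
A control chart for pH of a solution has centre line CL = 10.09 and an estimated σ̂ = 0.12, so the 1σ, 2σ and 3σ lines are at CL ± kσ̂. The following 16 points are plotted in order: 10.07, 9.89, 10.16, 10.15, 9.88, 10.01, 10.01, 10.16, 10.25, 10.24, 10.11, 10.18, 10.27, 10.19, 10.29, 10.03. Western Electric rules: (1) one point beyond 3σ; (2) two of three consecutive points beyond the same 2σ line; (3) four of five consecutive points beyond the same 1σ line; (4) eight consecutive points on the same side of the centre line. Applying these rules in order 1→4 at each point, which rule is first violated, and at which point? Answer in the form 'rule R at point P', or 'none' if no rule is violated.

rule 4 at point 15

Zone of each point (C = within 1σ̂, B = 1σ̂–2σ̂, A = 2σ̂–3σ̂, * = beyond 3σ̂; sign = side of CL): 1:-C, 2:-B, 3:+C, 4:+C, 5:-B, 6:-C, 7:-C, 8:+C, 9:+B, 10:+B, 11:+C, 12:+C, 13:+B, 14:+C, 15:+B, 16:-C
Rule 4 (eight consecutive points on the same side of the centre line) is satisfied at point 15.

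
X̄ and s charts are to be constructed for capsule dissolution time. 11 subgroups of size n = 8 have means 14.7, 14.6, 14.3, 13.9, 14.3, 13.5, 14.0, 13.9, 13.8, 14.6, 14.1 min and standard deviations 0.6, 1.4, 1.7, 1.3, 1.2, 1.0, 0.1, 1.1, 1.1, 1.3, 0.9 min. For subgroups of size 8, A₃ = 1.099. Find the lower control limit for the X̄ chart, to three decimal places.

12.986

X̄̄ = (14.7 + 14.6 + 14.3 + 13.9 + 14.3 + 13.5 + 14.0 + 13.9 + 13.8 + 14.6 + 14.1) / 11 = 14.1545
s̄ = (0.6 + 1.4 + 1.7 + 1.3 + 1.2 + 1.0 + 0.1 + 1.1 + 1.1 + 1.3 + 0.9) / 11 = 1.0636
LCL = X̄̄ − A₃·s̄ = 14.1545 − 1.099 × 1.0636 = 12.9856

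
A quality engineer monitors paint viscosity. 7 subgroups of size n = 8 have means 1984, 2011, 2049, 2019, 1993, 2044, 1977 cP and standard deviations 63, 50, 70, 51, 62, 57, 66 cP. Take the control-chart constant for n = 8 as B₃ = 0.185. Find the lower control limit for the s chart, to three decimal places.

11.074

s̄ = (63 + 50 + 70 + 51 + 62 + 57 + 66) / 7 = 59.8571
LCL_s = B₃·s̄ = 0.185 × 59.8571 = 11.0736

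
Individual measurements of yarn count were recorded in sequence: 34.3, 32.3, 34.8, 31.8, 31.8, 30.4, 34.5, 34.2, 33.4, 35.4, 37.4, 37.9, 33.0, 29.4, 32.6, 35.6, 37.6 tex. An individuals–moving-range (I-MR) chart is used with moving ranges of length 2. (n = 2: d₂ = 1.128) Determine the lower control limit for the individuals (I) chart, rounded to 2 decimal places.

X̄ = (34.3 + 32.3 + 34.8 + 31.8 + 31.8 + 30.4 + 34.5 + 34.2 + 33.4 + 35.4 + 37.4 + 37.9 + 33.0 + 29.4 + 32.6 + 35.6 + 37.6) / 17 = 33.9059
Moving ranges: 2.0, 2.5, 3.0, 0.0, 1.4, 4.1, 0.3, 0.8, 2.0, 2.0, 0.5, 4.9, 3.6, 3.2, 3.0, 2.0; M̄R̄ = 35.3000 / 16 = 2.2062
LCL = X̄ − 3·M̄R̄/d₂ = 33.9059 − 3 × 2.2062 / 1.128 = 28.0382

28.04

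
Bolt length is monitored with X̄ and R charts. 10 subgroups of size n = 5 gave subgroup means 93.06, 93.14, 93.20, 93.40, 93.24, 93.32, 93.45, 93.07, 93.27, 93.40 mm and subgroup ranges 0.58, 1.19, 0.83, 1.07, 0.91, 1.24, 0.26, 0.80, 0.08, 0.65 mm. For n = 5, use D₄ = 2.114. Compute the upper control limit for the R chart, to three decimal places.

R̄ = (0.58 + 1.19 + 0.83 + 1.07 + 0.91 + 1.24 + 0.26 + 0.80 + 0.08 + 0.65) / 10 = 7.6100 / 10 = 0.7610
UCL_R = D₄·R̄ = 2.114 × 0.7610 = 1.6088

1.609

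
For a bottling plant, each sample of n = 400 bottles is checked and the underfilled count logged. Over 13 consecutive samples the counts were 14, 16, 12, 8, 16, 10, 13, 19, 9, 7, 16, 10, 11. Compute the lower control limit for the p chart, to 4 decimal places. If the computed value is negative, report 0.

0.0050

p̄ = Σdᵢ / (k·n) = 161 / (13 × 400) = 0.03096
LCL = p̄ − 3·√(p̄(1−p̄)/n) = 0.03096 − 3 × 0.00866 = 0.00498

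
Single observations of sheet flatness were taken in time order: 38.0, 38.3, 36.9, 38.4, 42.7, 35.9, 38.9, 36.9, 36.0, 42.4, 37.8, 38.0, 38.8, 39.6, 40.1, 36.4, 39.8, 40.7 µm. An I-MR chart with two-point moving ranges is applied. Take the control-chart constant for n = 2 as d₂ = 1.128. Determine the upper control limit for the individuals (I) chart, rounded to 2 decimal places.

45.14

X̄ = (38.0 + 38.3 + 36.9 + 38.4 + 42.7 + 35.9 + 38.9 + 36.9 + 36.0 + 42.4 + 37.8 + 38.0 + 38.8 + 39.6 + 40.1 + 36.4 + 39.8 + 40.7) / 18 = 38.6444
Moving ranges: 0.3, 1.4, 1.5, 4.3, 6.8, 3.0, 2.0, 0.9, 6.4, 4.6, 0.2, 0.8, 0.8, 0.5, 3.7, 3.4, 0.9; M̄R̄ = 41.5000 / 17 = 2.4412
UCL = X̄ + 3·M̄R̄/d₂ = 38.6444 + 3 × 2.4412 / 1.128 = 45.1369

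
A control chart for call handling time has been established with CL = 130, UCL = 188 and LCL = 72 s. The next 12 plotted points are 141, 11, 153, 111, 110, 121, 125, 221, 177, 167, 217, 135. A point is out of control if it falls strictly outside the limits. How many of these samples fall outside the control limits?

Compare each point to [72, 188]: sample 2 = 11 < LCL; sample 8 = 221 > UCL; sample 11 = 217 > UCL.

3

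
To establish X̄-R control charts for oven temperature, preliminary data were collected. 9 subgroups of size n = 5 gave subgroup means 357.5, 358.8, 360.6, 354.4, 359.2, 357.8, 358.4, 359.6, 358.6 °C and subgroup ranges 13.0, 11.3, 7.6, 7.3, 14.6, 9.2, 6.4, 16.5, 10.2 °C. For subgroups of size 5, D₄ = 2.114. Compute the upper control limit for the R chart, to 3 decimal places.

R̄ = (13.0 + 11.3 + 7.6 + 7.3 + 14.6 + 9.2 + 6.4 + 16.5 + 10.2) / 9 = 96.1000 / 9 = 10.6778
UCL_R = D₄·R̄ = 2.114 × 10.6778 = 22.5728

22.573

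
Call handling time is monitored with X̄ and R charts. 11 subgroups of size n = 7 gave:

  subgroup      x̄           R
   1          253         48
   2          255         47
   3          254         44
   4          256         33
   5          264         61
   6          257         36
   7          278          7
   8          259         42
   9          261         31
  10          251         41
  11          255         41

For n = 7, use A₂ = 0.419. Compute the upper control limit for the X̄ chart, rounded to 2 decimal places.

274.87

X̄̄ = (253 + 255 + 254 + 256 + 264 + 257 + 278 + 259 + 261 + 251 + 255) / 11 = 2843.0000 / 11 = 258.4545
R̄ = (48 + 47 + 44 + 33 + 61 + 36 + 7 + 42 + 31 + 41 + 41) / 11 = 431.0000 / 11 = 39.1818
UCL = X̄̄ + A₂·R̄ = 258.4545 + 0.419 × 39.1818 = 274.8717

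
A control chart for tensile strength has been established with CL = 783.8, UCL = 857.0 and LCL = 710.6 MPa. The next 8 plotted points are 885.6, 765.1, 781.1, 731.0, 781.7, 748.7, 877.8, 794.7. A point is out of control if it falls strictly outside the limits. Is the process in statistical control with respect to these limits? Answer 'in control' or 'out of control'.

out of control

Compare each point to [710.6, 857.0]: sample 1 = 885.6 > UCL; sample 7 = 877.8 > UCL.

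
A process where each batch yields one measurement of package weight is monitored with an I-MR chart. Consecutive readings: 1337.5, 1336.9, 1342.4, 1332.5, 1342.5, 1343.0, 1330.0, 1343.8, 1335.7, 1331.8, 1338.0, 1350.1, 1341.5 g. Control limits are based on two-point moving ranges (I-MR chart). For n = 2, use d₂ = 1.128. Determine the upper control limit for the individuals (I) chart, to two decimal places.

X̄ = (1337.5 + 1336.9 + 1342.4 + 1332.5 + 1342.5 + 1343.0 + 1330.0 + 1343.8 + 1335.7 + 1331.8 + 1338.0 + 1350.1 + 1341.5) / 13 = 1338.9000
Moving ranges: 0.6, 5.5, 9.9, 10.0, 0.5, 13.0, 13.8, 8.1, 3.9, 6.2, 12.1, 8.6; M̄R̄ = 92.2000 / 12 = 7.6833
UCL = X̄ + 3·M̄R̄/d₂ = 1338.9000 + 3 × 7.6833 / 1.128 = 1359.3344

1359.33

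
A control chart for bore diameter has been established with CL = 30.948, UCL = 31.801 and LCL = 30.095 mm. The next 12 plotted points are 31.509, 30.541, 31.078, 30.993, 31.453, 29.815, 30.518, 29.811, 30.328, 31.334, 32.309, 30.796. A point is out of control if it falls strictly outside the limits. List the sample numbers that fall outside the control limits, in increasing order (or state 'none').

Compare each point to [30.095, 31.801]: sample 6 = 29.815 < LCL; sample 8 = 29.811 < LCL; sample 11 = 32.309 > UCL.

6, 8, 11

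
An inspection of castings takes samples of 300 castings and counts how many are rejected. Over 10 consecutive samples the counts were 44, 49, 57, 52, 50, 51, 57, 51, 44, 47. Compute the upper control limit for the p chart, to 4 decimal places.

p̄ = Σdᵢ / (k·n) = 502 / (10 × 300) = 0.16733
UCL = p̄ + 3·√(p̄(1−p̄)/n) = 0.16733 + 3 × √(0.16733×0.83267/300) = 0.16733 + 3 × 0.02155 = 0.23199

0.2320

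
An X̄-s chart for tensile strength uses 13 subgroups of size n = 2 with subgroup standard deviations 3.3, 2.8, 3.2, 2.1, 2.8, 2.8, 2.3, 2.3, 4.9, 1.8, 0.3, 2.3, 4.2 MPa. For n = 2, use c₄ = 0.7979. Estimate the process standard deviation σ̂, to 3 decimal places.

s̄ = (3.3 + 2.8 + 3.2 + 2.1 + 2.8 + 2.8 + 2.3 + 2.3 + 4.9 + 1.8 + 0.3 + 2.3 + 4.2) / 13 = 2.7000
σ̂ = s̄ / c₄ = 2.7000 / 0.7979 = 3.3839

3.384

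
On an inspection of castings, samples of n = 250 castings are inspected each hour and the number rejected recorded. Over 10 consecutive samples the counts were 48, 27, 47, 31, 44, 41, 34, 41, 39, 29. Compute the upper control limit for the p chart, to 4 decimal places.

0.2206

p̄ = Σdᵢ / (k·n) = 381 / (10 × 250) = 0.15240
UCL = p̄ + 3·√(p̄(1−p̄)/n) = 0.15240 + 3 × √(0.15240×0.84760/250) = 0.15240 + 3 × 0.02273 = 0.22059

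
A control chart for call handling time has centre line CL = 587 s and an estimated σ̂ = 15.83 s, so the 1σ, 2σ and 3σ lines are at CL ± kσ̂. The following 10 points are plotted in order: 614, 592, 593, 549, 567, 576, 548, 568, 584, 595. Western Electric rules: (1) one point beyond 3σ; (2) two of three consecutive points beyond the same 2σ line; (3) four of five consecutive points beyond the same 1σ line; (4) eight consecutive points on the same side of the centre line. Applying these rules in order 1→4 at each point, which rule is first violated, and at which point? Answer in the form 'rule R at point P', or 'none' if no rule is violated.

rule 3 at point 8

Zone of each point (C = within 1σ̂, B = 1σ̂–2σ̂, A = 2σ̂–3σ̂, * = beyond 3σ̂; sign = side of CL): 1:+B, 2:+C, 3:+C, 4:-A, 5:-B, 6:-C, 7:-A, 8:-B, 9:-C, 10:+C
Rule 3 (four of five consecutive points beyond the same 1σ limit) is satisfied at point 8.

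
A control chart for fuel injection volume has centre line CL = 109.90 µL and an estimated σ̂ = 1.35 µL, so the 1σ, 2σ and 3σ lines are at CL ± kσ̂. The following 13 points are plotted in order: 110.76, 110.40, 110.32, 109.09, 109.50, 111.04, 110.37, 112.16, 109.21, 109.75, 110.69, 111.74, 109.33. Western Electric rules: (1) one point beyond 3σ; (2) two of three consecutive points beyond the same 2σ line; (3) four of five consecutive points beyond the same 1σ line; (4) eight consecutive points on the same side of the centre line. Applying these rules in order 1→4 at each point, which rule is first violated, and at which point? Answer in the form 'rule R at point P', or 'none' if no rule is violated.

Zone of each point (C = within 1σ̂, B = 1σ̂–2σ̂, A = 2σ̂–3σ̂, * = beyond 3σ̂; sign = side of CL): 1:+C, 2:+C, 3:+C, 4:-C, 5:-C, 6:+C, 7:+C, 8:+B, 9:-C, 10:-C, 11:+C, 12:+B, 13:-C
No rule fires across all 13 points.

none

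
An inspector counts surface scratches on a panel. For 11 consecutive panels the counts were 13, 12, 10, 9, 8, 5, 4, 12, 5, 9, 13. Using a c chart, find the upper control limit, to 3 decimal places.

18.136

c̄ = (13 + 12 + 10 + 9 + 8 + 5 + 4 + 12 + 5 + 9 + 13) / 11 = 100 / 11 = 9.0909
UCL = c̄ + 3√c̄ = 9.0909 + 3 × √9.0909 = 9.0909 + 3 × 3.0151 = 18.1362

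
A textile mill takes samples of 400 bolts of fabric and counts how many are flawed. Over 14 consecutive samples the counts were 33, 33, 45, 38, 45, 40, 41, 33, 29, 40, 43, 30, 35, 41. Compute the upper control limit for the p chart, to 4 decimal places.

p̄ = Σdᵢ / (k·n) = 526 / (14 × 400) = 0.09393
UCL = p̄ + 3·√(p̄(1−p̄)/n) = 0.09393 + 3 × √(0.09393×0.90607/400) = 0.09393 + 3 × 0.01459 = 0.13769

0.1377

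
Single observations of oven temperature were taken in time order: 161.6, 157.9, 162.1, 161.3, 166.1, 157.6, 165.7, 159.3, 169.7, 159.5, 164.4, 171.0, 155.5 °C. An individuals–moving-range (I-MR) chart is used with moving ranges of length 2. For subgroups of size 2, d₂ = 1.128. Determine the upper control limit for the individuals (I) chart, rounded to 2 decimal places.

X̄ = (161.6 + 157.9 + 162.1 + 161.3 + 166.1 + 157.6 + 165.7 + 159.3 + 169.7 + 159.5 + 164.4 + 171.0 + 155.5) / 13 = 162.4385
Moving ranges: 3.7, 4.2, 0.8, 4.8, 8.5, 8.1, 6.4, 10.4, 10.2, 4.9, 6.6, 15.5; M̄R̄ = 84.1000 / 12 = 7.0083
UCL = X̄ + 3·M̄R̄/d₂ = 162.4385 + 3 × 7.0083 / 1.128 = 181.0776

181.08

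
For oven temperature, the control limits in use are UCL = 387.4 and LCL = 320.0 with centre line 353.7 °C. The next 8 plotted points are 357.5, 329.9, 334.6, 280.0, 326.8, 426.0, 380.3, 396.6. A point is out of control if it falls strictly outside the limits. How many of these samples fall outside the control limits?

3

Compare each point to [320.0, 387.4]: sample 4 = 280.0 < LCL; sample 6 = 426.0 > UCL; sample 8 = 396.6 > UCL.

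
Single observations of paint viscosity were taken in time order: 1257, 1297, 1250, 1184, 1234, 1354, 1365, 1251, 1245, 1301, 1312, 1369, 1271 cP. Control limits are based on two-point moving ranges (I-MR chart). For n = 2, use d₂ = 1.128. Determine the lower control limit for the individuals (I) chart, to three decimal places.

1134.023

X̄ = (1257 + 1297 + 1250 + 1184 + 1234 + 1354 + 1365 + 1251 + 1245 + 1301 + 1312 + 1369 + 1271) / 13 = 1283.8462
Moving ranges: 40, 47, 66, 50, 120, 11, 114, 6, 56, 11, 57, 98; M̄R̄ = 676.0000 / 12 = 56.3333
LCL = X̄ − 3·M̄R̄/d₂ = 1283.8462 − 3 × 56.3333 / 1.128 = 1134.0235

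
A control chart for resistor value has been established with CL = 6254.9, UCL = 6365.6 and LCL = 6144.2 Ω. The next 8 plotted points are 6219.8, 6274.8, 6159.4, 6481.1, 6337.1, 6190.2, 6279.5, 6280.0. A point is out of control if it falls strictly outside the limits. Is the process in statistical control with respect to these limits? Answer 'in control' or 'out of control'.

out of control

Compare each point to [6144.2, 6365.6]: sample 4 = 6481.1 > UCL.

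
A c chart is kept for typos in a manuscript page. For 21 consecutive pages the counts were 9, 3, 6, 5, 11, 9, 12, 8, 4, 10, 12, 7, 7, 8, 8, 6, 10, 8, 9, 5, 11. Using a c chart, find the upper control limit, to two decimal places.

16.49

c̄ = (9 + 3 + 6 + 5 + 11 + 9 + 12 + 8 + 4 + 10 + 12 + 7 + 7 + 8 + 8 + 6 + 10 + 8 + 9 + 5 + 11) / 21 = 168 / 21 = 8.0000
UCL = c̄ + 3√c̄ = 8.0000 + 3 × √8.0000 = 8.0000 + 3 × 2.8284 = 16.4853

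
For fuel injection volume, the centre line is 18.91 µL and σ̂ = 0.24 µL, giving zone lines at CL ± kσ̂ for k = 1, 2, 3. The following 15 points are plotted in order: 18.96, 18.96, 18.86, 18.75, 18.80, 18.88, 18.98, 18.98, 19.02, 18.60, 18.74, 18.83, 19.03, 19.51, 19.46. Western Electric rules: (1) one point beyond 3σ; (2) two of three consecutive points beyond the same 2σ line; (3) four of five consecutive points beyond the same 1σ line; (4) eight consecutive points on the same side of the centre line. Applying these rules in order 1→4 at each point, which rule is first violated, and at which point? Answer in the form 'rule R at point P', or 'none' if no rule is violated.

rule 2 at point 15

Zone of each point (C = within 1σ̂, B = 1σ̂–2σ̂, A = 2σ̂–3σ̂, * = beyond 3σ̂; sign = side of CL): 1:+C, 2:+C, 3:-C, 4:-C, 5:-C, 6:-C, 7:+C, 8:+C, 9:+C, 10:-B, 11:-C, 12:-C, 13:+C, 14:+A, 15:+A
Rule 2 (two of three consecutive points beyond the same 2σ limit) is satisfied at point 15.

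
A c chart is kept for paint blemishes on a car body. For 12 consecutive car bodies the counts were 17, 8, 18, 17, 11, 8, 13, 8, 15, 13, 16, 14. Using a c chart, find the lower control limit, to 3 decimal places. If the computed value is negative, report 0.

2.281

c̄ = (17 + 8 + 18 + 17 + 11 + 8 + 13 + 8 + 15 + 13 + 16 + 14) / 12 = 158 / 12 = 13.1667
LCL = c̄ − 3√c̄ = 13.1667 − 3 × 3.6286 = 2.2809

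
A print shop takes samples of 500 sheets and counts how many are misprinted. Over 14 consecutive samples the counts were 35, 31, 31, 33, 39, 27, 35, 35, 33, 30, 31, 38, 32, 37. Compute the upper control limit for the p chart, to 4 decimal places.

p̄ = Σdᵢ / (k·n) = 467 / (14 × 500) = 0.06671
UCL = p̄ + 3·√(p̄(1−p̄)/n) = 0.06671 + 3 × √(0.06671×0.93329/500) = 0.06671 + 3 × 0.01116 = 0.10019

0.1002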